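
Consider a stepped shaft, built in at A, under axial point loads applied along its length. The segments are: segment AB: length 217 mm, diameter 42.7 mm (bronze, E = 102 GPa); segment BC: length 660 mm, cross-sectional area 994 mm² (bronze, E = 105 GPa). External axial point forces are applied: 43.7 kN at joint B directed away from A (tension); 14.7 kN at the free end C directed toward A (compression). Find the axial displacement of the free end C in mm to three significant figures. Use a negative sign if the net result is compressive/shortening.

Internal axial forces (sectioning from the free end, tension +): N_BC = -14.7 kN, N_AB = 29 kN.
A_AB = 1432 mm².
δ_AB = 29000·217/(1432·102000) = 0.04308 mm
δ_BC = -14700·660/(994·105000) = -0.09296 mm
δ = Σδ_i = -0.04987 mm.

-0.0499 mm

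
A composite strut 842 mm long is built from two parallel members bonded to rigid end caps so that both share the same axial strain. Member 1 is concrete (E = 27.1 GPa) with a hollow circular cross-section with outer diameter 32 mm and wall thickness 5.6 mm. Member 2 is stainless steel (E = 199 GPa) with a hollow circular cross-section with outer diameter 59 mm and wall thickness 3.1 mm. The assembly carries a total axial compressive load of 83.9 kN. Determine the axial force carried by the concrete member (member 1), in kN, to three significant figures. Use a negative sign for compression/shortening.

A_1 = 464.5 mm².
A_2 = 544.4 mm².
Equal strain + equilibrium ⇒ each member carries load in proportion to AE: A₁E₁ = 12590000 N, A₂E₂ = 108300000 N, ΣAE = 120900000 N.
F₁ = P·A₁E₁/ΣAE = -83900·12590000/120900000 = -8733 N.

-8.73 kN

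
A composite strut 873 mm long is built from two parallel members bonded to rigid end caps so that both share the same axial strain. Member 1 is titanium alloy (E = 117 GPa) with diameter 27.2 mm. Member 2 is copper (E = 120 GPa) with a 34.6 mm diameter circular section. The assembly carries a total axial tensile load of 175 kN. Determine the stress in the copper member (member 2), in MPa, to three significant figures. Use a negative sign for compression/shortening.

A_1 = 581.1 mm².
A_2 = 940.2 mm².
Equal strain + equilibrium ⇒ each member carries load in proportion to AE: A₁E₁ = 67990000 N, A₂E₂ = 112800000 N, ΣAE = 180800000 N.
σ₂ = P·E₂/ΣAE = 175000·120000/180800000 = 116.1 MPa.

116 MPa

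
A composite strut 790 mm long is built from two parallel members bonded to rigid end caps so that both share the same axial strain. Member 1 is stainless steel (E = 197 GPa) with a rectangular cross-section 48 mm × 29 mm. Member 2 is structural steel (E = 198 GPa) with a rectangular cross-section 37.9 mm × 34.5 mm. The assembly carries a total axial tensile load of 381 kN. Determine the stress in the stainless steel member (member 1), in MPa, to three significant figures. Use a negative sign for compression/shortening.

141 MPa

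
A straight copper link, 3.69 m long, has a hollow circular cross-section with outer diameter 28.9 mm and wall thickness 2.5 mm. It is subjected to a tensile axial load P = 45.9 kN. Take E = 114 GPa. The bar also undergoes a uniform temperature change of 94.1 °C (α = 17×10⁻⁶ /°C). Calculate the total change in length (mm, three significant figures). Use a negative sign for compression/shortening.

A = 207.3 mm².
δ_mech = NL/(AE) = 45900·3690/(207.3·114000) = 7.165 mm.
δ_thermal = αLΔT = 17e-6·3690·94.1 = 5.903 mm.
δ = δ_mech + δ_thermal = 13.07 mm.

13.1 mm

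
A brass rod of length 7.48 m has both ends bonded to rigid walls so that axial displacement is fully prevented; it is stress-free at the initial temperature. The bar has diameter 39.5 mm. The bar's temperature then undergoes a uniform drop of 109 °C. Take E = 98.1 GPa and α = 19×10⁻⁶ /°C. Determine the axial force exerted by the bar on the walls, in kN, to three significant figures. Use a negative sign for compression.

249 kN

Free thermal expansion αLΔT = 19e-6 · 7480 · -109 = -15.49 mm.
The walls impose strain ε = −(-15.49)/7480 = 2.0710e-03; σ = Eε = 98100 · 2.0710e-03 = 203.2 MPa.
Wall reaction R = σ·A = 203.2·1225 = 249000 N = 249 kN.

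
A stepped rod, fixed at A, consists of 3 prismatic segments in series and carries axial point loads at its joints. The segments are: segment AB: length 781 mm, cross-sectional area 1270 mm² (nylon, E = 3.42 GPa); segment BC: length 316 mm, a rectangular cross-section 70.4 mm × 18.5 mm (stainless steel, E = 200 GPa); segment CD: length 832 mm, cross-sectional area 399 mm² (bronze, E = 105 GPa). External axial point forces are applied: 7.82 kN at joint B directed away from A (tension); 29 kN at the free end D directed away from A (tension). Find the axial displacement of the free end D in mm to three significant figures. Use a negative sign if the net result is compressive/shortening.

Internal axial forces (sectioning from the free end, tension +): N_CD = 29 kN, N_BC = 29 kN, N_AB = 36.82 kN.
A_BC = 1302 mm².
δ_AB = 36820·781/(1270·3420) = 6.621 mm
δ_BC = 29000·316/(1302·200000) = 0.03518 mm
δ_CD = 29000·832/(399·105000) = 0.5759 mm
δ = Σδ_i = 7.232 mm.

7.23 mm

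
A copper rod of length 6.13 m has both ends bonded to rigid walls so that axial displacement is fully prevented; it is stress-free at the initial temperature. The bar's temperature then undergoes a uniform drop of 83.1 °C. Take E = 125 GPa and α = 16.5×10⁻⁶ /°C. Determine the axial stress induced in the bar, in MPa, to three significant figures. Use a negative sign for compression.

171 MPa

Free thermal expansion αLΔT = 16.5e-6 · 6130 · -83.1 = -8.405 mm.
The walls impose strain ε = −(-8.405)/6130 = 1.3711e-03; σ = Eε = 125000 · 1.3711e-03 = 171.4 MPa.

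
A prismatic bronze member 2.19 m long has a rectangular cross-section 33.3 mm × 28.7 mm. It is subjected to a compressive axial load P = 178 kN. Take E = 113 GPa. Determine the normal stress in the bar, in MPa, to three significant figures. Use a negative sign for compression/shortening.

A = 955.7 mm².
σ = N/A = -178000/955.7 = -186.2 MPa.

-186 MPa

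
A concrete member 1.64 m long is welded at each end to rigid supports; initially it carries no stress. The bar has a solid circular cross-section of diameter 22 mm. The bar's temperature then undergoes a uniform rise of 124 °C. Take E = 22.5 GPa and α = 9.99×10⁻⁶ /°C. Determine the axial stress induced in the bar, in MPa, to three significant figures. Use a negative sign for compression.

-27.9 MPa

Free thermal expansion αLΔT = 9.99e-6 · 1640 · 124 = 2.032 mm.
The walls impose strain ε = −(2.032)/1640 = -1.2388e-03; σ = Eε = 22500 · -1.2388e-03 = -27.87 MPa.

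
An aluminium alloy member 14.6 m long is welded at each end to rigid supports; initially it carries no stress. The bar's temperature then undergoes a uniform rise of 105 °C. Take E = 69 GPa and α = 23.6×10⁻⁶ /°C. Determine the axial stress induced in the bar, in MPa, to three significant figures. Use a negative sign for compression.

-171 MPa

Free thermal expansion αLΔT = 23.6e-6 · 14600 · 105 = 36.18 mm.
The walls impose strain ε = −(36.18)/14600 = -2.4780e-03; σ = Eε = 69000 · -2.4780e-03 = -171 MPa.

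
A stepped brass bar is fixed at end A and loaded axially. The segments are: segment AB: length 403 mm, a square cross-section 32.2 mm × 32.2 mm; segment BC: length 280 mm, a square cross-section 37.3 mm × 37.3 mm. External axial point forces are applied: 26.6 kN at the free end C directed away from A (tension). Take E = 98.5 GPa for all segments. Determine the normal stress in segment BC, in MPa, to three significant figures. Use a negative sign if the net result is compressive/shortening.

19.1 MPa

Internal axial forces (sectioning from the free end, tension +): N_BC = 26.6 kN, N_AB = 26.6 kN.
A_BC = 1391 mm².
σ_BC = N_BC/A_BC = 26600/1391 = 19.12 MPa.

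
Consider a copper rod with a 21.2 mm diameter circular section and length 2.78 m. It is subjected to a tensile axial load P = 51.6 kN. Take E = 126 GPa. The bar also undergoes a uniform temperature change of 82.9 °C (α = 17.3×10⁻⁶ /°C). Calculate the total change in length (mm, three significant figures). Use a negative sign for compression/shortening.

A = 353 mm².
δ_mech = NL/(AE) = 51600·2780/(353·126000) = 3.225 mm.
δ_thermal = αLΔT = 17.3e-6·2780·82.9 = 3.987 mm.
δ = δ_mech + δ_thermal = 7.212 mm.

7.21 mm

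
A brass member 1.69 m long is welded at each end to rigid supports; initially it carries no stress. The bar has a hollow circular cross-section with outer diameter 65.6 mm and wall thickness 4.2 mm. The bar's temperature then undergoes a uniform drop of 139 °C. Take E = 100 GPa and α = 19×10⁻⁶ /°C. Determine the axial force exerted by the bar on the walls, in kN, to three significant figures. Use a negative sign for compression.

Free thermal expansion αLΔT = 19e-6 · 1690 · -139 = -4.463 mm.
The walls impose strain ε = −(-4.463)/1690 = 2.6410e-03; σ = Eε = 100000 · 2.6410e-03 = 264.1 MPa.
Wall reaction R = σ·A = 264.1·810.2 = 214000 N = 214 kN.

214 kN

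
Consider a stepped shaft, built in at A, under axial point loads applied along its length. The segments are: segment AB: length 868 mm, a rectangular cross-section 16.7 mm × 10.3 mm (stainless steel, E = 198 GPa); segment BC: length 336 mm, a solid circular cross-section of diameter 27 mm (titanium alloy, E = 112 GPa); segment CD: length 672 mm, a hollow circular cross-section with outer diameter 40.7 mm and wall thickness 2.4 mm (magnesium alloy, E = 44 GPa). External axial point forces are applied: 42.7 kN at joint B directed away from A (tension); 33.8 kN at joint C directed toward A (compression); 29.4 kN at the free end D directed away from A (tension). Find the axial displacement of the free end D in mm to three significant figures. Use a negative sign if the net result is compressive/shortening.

Internal axial forces (sectioning from the free end, tension +): N_CD = 29.4 kN, N_BC = -4.4 kN, N_AB = 38.3 kN.
A_AB = 172 mm².
A_BC = 572.6 mm².
A_CD = 288.8 mm².
δ_AB = 38300·868/(172·198000) = 0.9761 mm
δ_BC = -4400·336/(572.6·112000) = -0.02305 mm
δ_CD = 29400·672/(288.8·44000) = 1.555 mm
δ = Σδ_i = 2.508 mm.

2.51 mm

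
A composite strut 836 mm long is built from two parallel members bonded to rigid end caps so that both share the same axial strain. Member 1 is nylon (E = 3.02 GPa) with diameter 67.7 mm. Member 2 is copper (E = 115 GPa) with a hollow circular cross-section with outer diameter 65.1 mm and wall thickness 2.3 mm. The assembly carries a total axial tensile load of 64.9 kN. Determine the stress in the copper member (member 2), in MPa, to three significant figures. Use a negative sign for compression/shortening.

A_1 = 3600 mm².
A_2 = 453.8 mm².
Equal strain + equilibrium ⇒ each member carries load in proportion to AE: A₁E₁ = 10870000 N, A₂E₂ = 52180000 N, ΣAE = 63050000 N.
σ₂ = P·E₂/ΣAE = 64900·115000/63050000 = 118.4 MPa.

118 MPa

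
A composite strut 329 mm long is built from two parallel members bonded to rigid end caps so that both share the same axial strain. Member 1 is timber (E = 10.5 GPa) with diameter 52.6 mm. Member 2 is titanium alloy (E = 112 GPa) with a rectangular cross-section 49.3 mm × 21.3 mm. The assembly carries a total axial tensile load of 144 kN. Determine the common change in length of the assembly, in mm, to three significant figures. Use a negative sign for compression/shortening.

A_1 = 2173 mm².
A_2 = 1050 mm².
Equal strain + equilibrium ⇒ each member carries load in proportion to AE: A₁E₁ = 22820000 N, A₂E₂ = 117600000 N, ΣAE = 140400000 N.
δ = PL/ΣAE = 144000·329/140400000 = 0.3374 mm.

0.337 mm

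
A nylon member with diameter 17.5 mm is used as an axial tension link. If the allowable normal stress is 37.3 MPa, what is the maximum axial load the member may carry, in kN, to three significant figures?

8.97 kN

A = 240.5 mm².
P_max = σ_allow · A = 37.3 · 240.5 = 8972 N = 8.972 kN.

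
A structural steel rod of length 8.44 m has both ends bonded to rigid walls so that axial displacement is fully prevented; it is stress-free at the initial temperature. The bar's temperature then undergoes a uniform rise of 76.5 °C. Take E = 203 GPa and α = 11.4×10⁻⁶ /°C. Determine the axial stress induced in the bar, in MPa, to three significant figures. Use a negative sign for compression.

Free thermal expansion αLΔT = 11.4e-6 · 8440 · 76.5 = 7.361 mm.
The walls impose strain ε = −(7.361)/8440 = -8.7210e-04; σ = Eε = 203000 · -8.7210e-04 = -177 MPa.

-177 MPa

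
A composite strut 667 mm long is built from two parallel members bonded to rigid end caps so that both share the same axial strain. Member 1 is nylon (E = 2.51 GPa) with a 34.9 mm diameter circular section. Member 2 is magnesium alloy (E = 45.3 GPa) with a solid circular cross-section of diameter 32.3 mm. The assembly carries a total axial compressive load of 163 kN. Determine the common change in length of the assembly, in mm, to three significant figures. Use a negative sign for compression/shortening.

A_1 = 956.6 mm².
A_2 = 819.4 mm².
Equal strain + equilibrium ⇒ each member carries load in proportion to AE: A₁E₁ = 2401000 N, A₂E₂ = 37120000 N, ΣAE = 39520000 N.
δ = PL/ΣAE = -163000·667/39520000 = -2.751 mm.

-2.75 mm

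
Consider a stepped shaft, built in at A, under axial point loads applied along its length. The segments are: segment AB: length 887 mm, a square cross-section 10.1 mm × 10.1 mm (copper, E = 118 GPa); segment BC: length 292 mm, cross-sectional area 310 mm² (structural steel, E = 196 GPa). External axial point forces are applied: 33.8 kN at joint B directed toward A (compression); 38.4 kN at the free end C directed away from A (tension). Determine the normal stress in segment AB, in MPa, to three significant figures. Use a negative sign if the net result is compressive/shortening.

Internal axial forces (sectioning from the free end, tension +): N_BC = 38.4 kN, N_AB = 4.6 kN.
A_AB = 102 mm².
σ_AB = N_AB/A_AB = 4600/102 = 45.09 MPa.

45.1 MPa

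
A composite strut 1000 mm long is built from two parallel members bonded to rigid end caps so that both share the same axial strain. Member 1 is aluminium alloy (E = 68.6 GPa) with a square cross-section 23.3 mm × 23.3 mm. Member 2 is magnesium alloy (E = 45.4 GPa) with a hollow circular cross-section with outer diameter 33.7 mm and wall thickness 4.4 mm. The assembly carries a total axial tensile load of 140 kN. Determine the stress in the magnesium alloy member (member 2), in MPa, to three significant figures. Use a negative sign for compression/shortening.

114 MPa

A_1 = 542.9 mm².
A_2 = 405 mm².
Equal strain + equilibrium ⇒ each member carries load in proportion to AE: A₁E₁ = 37240000 N, A₂E₂ = 18390000 N, ΣAE = 55630000 N.
σ₂ = P·E₂/ΣAE = 140000·45400/55630000 = 114.3 MPa.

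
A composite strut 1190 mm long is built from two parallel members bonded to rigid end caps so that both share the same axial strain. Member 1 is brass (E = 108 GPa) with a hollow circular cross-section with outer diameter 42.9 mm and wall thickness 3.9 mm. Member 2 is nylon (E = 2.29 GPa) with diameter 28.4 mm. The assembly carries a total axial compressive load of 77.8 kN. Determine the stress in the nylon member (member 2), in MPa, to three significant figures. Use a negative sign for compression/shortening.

-3.36 MPa

A_1 = 477.8 mm².
A_2 = 633.5 mm².
Equal strain + equilibrium ⇒ each member carries load in proportion to AE: A₁E₁ = 51610000 N, A₂E₂ = 1451000 N, ΣAE = 53060000 N.
σ₂ = P·E₂/ΣAE = -77800·2290/53060000 = -3.358 MPa.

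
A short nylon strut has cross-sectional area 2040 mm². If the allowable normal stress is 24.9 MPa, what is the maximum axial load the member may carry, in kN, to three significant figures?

P_max = σ_allow · A = 24.9 · 2040 = 50800 N = 50.8 kN.

50.8 kN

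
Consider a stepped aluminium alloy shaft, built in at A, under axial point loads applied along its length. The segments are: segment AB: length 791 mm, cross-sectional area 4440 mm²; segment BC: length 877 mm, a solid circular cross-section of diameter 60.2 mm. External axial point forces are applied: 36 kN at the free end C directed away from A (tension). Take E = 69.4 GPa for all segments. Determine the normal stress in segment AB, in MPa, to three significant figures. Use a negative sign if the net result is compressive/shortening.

8.11 MPa

Internal axial forces (sectioning from the free end, tension +): N_BC = 36 kN, N_AB = 36 kN.
σ_AB = N_AB/A_AB = 36000/4440 = 8.108 MPa.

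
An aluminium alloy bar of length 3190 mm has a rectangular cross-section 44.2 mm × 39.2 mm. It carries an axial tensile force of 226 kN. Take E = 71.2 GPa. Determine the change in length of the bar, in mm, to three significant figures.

5.84 mm

A = 1733 mm².
δ_mech = NL/(AE) = 226000·3190/(1733·71200) = 5.844 mm.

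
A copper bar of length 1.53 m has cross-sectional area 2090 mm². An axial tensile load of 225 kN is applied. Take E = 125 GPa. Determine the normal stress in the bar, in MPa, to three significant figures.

σ = N/A = 225000/2090 = 107.7 MPa.

108 MPa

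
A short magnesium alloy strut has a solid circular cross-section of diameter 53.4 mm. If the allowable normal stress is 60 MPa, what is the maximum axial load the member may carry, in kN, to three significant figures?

A = 2240 mm².
P_max = σ_allow · A = 60 · 2240 = 134400 N = 134.4 kN.

134 kN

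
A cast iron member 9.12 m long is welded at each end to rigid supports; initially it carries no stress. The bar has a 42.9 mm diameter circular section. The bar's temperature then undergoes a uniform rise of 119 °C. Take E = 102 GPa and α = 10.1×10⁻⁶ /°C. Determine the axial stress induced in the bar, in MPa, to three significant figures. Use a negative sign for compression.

-123 MPa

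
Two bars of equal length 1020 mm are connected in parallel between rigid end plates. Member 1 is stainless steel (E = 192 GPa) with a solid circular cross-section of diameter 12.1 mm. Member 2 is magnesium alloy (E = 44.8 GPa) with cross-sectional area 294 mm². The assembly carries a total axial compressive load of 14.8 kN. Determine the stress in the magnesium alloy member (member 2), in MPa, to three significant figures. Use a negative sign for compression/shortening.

-18.8 MPa

A_1 = 115 mm².
Equal strain + equilibrium ⇒ each member carries load in proportion to AE: A₁E₁ = 22080000 N, A₂E₂ = 13170000 N, ΣAE = 35250000 N.
σ₂ = P·E₂/ΣAE = -14800·44800/35250000 = -18.81 MPa.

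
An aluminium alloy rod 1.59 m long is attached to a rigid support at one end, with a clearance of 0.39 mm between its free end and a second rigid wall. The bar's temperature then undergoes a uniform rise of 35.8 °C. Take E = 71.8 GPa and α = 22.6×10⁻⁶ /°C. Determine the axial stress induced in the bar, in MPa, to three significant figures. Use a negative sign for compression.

Free thermal expansion αLΔT = 22.6e-6 · 1590 · 35.8 = 1.286 mm.
The walls engage after the gap closes; constrained expansion = 1.286 − 0.39 = 0.8964 mm.
The walls impose strain ε = −(0.8964)/1590 = -5.6380e-04; σ = Eε = 71800 · -5.6380e-04 = -40.48 MPa.

-40.5 MPa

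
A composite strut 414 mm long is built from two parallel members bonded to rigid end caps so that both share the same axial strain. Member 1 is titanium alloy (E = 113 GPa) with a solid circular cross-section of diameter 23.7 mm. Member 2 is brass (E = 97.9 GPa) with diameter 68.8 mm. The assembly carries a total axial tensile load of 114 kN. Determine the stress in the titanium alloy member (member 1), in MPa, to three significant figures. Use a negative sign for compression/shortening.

A_1 = 441.2 mm².
A_2 = 3718 mm².
Equal strain + equilibrium ⇒ each member carries load in proportion to AE: A₁E₁ = 49850000 N, A₂E₂ = 364000000 N, ΣAE = 413800000 N.
σ₁ = P·E₁/ΣAE = 114000·113000/413800000 = 31.13 MPa.

31.1 MPa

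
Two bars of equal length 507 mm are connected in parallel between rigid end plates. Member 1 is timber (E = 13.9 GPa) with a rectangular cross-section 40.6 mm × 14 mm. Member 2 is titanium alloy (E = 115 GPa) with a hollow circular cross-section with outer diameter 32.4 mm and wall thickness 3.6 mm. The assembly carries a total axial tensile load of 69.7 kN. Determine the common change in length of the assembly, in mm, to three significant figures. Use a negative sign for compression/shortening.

0.779 mm

A_1 = 568.4 mm².
A_2 = 325.7 mm².
Equal strain + equilibrium ⇒ each member carries load in proportion to AE: A₁E₁ = 7901000 N, A₂E₂ = 37460000 N, ΣAE = 45360000 N.
δ = PL/ΣAE = 69700·507/45360000 = 0.7791 mm.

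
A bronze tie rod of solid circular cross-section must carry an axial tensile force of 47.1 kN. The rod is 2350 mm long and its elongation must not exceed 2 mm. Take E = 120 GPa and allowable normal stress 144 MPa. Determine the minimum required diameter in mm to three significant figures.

24.2 mm

Required area A ≥ P/σ_allow = 47100/144 = 327.1 mm².
For a solid circular section, d ≥ √(4A/π) = 20.41 mm.
Elongation limit: A ≥ PL/(Eδ_allow) = 47100·2350/(120000·2) = 461.2 mm² ⇒ d ≥ 24.23 mm.
The elongation limit governs.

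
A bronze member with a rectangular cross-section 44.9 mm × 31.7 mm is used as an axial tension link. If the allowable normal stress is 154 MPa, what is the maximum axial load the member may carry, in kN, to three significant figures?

A = 1423 mm².
P_max = σ_allow · A = 154 · 1423 = 219200 N = 219.2 kN.

219 kN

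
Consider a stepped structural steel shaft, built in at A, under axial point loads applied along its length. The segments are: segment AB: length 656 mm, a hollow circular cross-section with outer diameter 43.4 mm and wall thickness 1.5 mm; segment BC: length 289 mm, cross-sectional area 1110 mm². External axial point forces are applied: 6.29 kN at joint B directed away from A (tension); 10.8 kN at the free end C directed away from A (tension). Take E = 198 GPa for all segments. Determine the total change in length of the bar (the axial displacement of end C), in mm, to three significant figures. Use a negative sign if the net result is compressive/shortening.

Internal axial forces (sectioning from the free end, tension +): N_BC = 10.8 kN, N_AB = 17.09 kN.
A_AB = 197.4 mm².
δ_AB = 17090·656/(197.4·198000) = 0.2868 mm
δ_BC = 10800·289/(1110·198000) = 0.0142 mm
δ = Σδ_i = 0.301 mm.

0.301 mm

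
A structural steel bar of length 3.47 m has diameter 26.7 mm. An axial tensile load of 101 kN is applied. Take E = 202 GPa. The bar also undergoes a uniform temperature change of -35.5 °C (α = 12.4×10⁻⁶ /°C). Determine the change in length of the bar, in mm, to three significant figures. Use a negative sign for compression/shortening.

1.57 mm

A = 559.9 mm².
δ_mech = NL/(AE) = 101000·3470/(559.9·202000) = 3.099 mm.
δ_thermal = αLΔT = 12.4e-6·3470·-35.5 = -1.527 mm.
δ = δ_mech + δ_thermal = 1.571 mm.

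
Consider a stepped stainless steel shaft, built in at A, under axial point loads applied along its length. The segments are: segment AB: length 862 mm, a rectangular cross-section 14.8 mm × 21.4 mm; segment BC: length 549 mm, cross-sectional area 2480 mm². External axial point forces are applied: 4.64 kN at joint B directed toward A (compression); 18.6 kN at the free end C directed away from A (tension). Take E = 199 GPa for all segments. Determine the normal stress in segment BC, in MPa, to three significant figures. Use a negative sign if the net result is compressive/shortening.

7.50 MPa

Internal axial forces (sectioning from the free end, tension +): N_BC = 18.6 kN, N_AB = 13.96 kN.
σ_BC = N_BC/A_BC = 18600/2480 = 7.5 MPa.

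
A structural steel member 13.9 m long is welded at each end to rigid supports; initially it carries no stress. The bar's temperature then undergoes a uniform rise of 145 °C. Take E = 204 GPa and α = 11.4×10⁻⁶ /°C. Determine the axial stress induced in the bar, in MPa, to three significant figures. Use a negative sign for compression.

-337 MPa

Free thermal expansion αLΔT = 11.4e-6 · 13900 · 145 = 22.98 mm.
The walls impose strain ε = −(22.98)/13900 = -1.6530e-03; σ = Eε = 204000 · -1.6530e-03 = -337.2 MPa.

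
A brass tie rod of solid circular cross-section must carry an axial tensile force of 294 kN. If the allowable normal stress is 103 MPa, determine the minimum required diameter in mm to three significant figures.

60.3 mm

Required area A ≥ P/σ_allow = 294000/103 = 2854 mm².
For a solid circular section, d ≥ √(4A/π) = 60.29 mm.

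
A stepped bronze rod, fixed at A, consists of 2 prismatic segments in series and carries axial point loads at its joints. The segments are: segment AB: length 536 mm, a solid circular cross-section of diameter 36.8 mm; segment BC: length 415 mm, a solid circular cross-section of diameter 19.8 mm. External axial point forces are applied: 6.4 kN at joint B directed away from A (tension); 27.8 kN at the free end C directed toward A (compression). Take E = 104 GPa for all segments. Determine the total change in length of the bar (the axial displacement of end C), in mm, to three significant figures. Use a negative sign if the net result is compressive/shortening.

Internal axial forces (sectioning from the free end, tension +): N_BC = -27.8 kN, N_AB = -21.4 kN.
A_AB = 1064 mm².
A_BC = 307.9 mm².
δ_AB = -21400·536/(1064·104000) = -0.1037 mm
δ_BC = -27800·415/(307.9·104000) = -0.3603 mm
δ = Σδ_i = -0.464 mm.

-0.464 mm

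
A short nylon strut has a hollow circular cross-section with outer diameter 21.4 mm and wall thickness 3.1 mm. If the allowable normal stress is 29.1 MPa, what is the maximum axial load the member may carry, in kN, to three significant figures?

A = 178.2 mm².
P_max = σ_allow · A = 29.1 · 178.2 = 5186 N = 5.186 kN.

5.19 kN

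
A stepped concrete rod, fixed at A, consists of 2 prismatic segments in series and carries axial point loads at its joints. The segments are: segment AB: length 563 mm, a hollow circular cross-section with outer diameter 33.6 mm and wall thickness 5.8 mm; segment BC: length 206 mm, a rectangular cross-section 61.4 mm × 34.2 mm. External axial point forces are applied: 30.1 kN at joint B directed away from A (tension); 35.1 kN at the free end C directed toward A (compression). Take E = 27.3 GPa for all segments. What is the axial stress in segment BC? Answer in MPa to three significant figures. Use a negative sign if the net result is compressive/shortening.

-16.7 MPa

Internal axial forces (sectioning from the free end, tension +): N_BC = -35.1 kN, N_AB = -5 kN.
A_BC = 2100 mm².
σ_BC = N_BC/A_BC = -35100/2100 = -16.72 MPa.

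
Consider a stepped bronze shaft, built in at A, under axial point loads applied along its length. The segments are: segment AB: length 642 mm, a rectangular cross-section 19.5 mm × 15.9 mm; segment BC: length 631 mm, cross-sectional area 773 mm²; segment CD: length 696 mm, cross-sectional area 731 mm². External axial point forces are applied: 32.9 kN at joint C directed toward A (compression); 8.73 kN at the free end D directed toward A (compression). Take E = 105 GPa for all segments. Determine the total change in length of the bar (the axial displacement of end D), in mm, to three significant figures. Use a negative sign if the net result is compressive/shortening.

Internal axial forces (sectioning from the free end, tension +): N_CD = -8.73 kN, N_BC = -41.63 kN, N_AB = -41.63 kN.
A_AB = 310.1 mm².
δ_AB = -41630·642/(310.1·105000) = -0.821 mm
δ_BC = -41630·631/(773·105000) = -0.3236 mm
δ_CD = -8730·696/(731·105000) = -0.07916 mm
δ = Σδ_i = -1.224 mm.

-1.22 mm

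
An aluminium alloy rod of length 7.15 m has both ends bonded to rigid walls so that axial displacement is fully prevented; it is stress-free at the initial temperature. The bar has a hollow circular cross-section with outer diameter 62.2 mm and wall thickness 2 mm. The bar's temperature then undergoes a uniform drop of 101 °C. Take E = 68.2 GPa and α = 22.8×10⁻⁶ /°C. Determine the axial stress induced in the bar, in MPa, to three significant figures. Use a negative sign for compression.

Free thermal expansion αLΔT = 22.8e-6 · 7150 · -101 = -16.47 mm.
The walls impose strain ε = −(-16.47)/7150 = 2.3028e-03; σ = Eε = 68200 · 2.3028e-03 = 157.1 MPa.

157 MPa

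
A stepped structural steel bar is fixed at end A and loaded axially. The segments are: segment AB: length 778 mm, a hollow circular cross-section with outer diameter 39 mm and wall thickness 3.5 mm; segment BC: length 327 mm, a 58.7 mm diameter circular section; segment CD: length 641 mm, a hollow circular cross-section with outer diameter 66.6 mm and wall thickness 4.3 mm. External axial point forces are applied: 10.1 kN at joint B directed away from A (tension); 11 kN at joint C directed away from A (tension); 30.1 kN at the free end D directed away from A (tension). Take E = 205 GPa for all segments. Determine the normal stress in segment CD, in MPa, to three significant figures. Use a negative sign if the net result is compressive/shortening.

35.8 MPa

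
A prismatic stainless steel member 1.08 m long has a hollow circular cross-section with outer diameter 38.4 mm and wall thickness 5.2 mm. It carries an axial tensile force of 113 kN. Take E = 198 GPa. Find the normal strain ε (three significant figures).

A = 542.4 mm².
σ = N/A = 208.3 MPa; ε = σ/E = 208.3/198000 = 1.052e-03.

0.00105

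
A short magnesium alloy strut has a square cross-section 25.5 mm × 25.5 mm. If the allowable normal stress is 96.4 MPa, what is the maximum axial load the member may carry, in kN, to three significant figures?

62.7 kN

A = 650.2 mm².
P_max = σ_allow · A = 96.4 · 650.2 = 62680 N = 62.68 kN.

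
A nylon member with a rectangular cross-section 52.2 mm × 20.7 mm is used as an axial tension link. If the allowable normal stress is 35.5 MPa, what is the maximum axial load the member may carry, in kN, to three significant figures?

A = 1081 mm².
P_max = σ_allow · A = 35.5 · 1081 = 38360 N = 38.36 kN.

38.4 kN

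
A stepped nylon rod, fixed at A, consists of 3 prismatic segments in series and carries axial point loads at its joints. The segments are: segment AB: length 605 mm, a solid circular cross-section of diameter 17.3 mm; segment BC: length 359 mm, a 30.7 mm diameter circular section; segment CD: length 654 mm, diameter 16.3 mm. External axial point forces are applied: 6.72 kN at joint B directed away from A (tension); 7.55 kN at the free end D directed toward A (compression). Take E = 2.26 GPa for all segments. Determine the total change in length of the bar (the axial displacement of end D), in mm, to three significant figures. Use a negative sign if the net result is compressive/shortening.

Internal axial forces (sectioning from the free end, tension +): N_CD = -7.55 kN, N_BC = -7.55 kN, N_AB = -0.83 kN.
A_AB = 235.1 mm².
A_BC = 740.2 mm².
A_CD = 208.7 mm².
δ_AB = -830·605/(235.1·2260) = -0.9452 mm
δ_BC = -7550·359/(740.2·2260) = -1.62 mm
δ_CD = -7550·654/(208.7·2260) = -10.47 mm
δ = Σδ_i = -13.04 mm.

-13.0 mm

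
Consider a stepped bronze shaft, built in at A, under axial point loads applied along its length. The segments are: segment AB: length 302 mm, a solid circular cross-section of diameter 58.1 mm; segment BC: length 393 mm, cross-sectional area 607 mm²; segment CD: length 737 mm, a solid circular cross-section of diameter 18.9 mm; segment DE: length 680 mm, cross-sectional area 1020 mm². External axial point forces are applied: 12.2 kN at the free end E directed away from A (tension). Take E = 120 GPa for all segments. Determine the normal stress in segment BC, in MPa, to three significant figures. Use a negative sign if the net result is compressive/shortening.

20.1 MPa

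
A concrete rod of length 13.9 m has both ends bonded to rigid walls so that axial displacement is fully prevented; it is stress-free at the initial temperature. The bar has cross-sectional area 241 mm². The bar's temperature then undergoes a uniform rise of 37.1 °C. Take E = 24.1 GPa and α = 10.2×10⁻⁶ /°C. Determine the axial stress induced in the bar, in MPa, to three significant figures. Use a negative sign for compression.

-9.12 MPa

Free thermal expansion αLΔT = 10.2e-6 · 13900 · 37.1 = 5.26 mm.
The walls impose strain ε = −(5.26)/13900 = -3.7842e-04; σ = Eε = 24100 · -3.7842e-04 = -9.12 MPa.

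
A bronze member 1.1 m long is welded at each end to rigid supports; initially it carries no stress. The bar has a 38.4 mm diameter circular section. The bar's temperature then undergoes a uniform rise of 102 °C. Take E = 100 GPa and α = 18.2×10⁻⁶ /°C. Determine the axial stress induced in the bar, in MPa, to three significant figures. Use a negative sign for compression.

-186 MPa

Free thermal expansion αLΔT = 18.2e-6 · 1100 · 102 = 2.042 mm.
The walls impose strain ε = −(2.042)/1100 = -1.8564e-03; σ = Eε = 100000 · -1.8564e-03 = -185.6 MPa.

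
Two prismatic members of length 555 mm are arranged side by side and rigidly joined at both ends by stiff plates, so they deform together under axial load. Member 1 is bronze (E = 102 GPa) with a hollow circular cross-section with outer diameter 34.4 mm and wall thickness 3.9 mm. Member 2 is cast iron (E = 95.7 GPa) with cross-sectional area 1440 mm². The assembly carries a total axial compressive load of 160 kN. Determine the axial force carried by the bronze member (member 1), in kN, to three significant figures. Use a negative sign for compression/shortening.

A_1 = 373.7 mm².
Equal strain + equilibrium ⇒ each member carries load in proportion to AE: A₁E₁ = 38120000 N, A₂E₂ = 137800000 N, ΣAE = 175900000 N.
F₁ = P·A₁E₁/ΣAE = -160000·38120000/175900000 = -34670 N.

-34.7 kN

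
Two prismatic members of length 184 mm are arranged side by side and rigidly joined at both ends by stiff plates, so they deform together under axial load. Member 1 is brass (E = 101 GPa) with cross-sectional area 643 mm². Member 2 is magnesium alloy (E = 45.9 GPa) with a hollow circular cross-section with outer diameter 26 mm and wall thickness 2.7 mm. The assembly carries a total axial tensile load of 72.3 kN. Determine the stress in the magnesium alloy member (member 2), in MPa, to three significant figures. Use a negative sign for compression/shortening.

A_2 = 197.6 mm².
Equal strain + equilibrium ⇒ each member carries load in proportion to AE: A₁E₁ = 64940000 N, A₂E₂ = 9072000 N, ΣAE = 74010000 N.
σ₂ = P·E₂/ΣAE = 72300·45900/74010000 = 44.84 MPa.

44.8 MPa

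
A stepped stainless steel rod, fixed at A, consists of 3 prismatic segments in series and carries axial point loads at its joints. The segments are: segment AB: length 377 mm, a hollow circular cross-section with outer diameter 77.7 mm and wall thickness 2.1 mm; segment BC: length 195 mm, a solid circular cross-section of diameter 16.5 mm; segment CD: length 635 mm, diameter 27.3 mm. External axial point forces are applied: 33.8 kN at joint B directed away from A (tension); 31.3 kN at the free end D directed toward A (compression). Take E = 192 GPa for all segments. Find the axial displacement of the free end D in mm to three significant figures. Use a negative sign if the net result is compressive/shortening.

Internal axial forces (sectioning from the free end, tension +): N_CD = -31.3 kN, N_BC = -31.3 kN, N_AB = 2.5 kN.
A_AB = 498.8 mm².
A_BC = 213.8 mm².
A_CD = 585.3 mm².
δ_AB = 2500·377/(498.8·192000) = 0.009842 mm
δ_BC = -31300·195/(213.8·192000) = -0.1487 mm
δ_CD = -31300·635/(585.3·192000) = -0.1768 mm
δ = Σδ_i = -0.3157 mm.

-0.316 mm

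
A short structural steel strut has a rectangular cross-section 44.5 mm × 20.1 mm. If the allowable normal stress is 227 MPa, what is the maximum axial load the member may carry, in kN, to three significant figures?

A = 894.5 mm².
P_max = σ_allow · A = 227 · 894.5 = 203000 N = 203 kN.

203 kN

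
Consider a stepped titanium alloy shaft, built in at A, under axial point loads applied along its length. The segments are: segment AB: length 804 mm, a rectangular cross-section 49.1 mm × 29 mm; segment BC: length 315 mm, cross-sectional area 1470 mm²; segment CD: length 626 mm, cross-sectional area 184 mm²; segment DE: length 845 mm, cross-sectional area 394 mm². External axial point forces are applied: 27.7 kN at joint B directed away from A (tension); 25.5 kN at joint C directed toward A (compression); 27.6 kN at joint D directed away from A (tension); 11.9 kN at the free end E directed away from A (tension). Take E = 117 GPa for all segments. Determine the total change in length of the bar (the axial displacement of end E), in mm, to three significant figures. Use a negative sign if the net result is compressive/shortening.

Internal axial forces (sectioning from the free end, tension +): N_DE = 11.9 kN, N_CD = 39.5 kN, N_BC = 14 kN, N_AB = 41.7 kN.
A_AB = 1424 mm².
δ_AB = 41700·804/(1424·117000) = 0.2012 mm
δ_BC = 14000·315/(1470·117000) = 0.02564 mm
δ_CD = 39500·626/(184·117000) = 1.149 mm
δ_DE = 11900·845/(394·117000) = 0.2181 mm
δ = Σδ_i = 1.594 mm.

1.59 mm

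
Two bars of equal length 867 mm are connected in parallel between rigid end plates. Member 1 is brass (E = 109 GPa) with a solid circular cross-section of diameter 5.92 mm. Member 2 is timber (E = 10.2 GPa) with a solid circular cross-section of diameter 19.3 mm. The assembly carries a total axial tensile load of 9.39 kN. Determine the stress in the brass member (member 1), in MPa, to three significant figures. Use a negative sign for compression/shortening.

171 MPa

A_1 = 27.53 mm².
A_2 = 292.6 mm².
Equal strain + equilibrium ⇒ each member carries load in proportion to AE: A₁E₁ = 3000000 N, A₂E₂ = 2984000 N, ΣAE = 5984000 N.
σ₁ = P·E₁/ΣAE = 9390·109000/5984000 = 171 MPa.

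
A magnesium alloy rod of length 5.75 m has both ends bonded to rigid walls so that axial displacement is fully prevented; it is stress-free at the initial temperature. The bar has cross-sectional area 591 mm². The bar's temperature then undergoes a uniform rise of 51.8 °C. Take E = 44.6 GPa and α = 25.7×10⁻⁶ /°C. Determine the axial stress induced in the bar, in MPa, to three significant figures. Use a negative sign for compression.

-59.4 MPa

Free thermal expansion αLΔT = 25.7e-6 · 5750 · 51.8 = 7.655 mm.
The walls impose strain ε = −(7.655)/5750 = -1.3313e-03; σ = Eε = 44600 · -1.3313e-03 = -59.37 MPa.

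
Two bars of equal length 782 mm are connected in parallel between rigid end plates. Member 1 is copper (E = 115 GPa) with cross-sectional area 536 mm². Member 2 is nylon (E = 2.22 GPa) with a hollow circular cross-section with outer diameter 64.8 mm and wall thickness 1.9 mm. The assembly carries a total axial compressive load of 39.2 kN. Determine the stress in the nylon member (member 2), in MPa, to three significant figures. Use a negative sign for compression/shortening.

A_2 = 375.5 mm².
Equal strain + equilibrium ⇒ each member carries load in proportion to AE: A₁E₁ = 61640000 N, A₂E₂ = 833500 N, ΣAE = 62470000 N.
σ₂ = P·E₂/ΣAE = -39200·2220/62470000 = -1.393 MPa.

-1.39 MPa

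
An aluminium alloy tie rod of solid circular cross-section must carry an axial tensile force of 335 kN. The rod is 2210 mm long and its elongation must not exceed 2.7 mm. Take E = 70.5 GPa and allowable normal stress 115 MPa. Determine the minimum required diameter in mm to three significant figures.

Required area A ≥ P/σ_allow = 335000/115 = 2913 mm².
For a solid circular section, d ≥ √(4A/π) = 60.9 mm.
Elongation limit: A ≥ PL/(Eδ_allow) = 335000·2210/(70500·2.7) = 3889 mm² ⇒ d ≥ 70.37 mm.
The elongation limit governs.

70.4 mm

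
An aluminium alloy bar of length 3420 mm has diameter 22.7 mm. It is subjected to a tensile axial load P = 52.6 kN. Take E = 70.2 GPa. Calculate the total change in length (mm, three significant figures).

6.33 mm

A = 404.7 mm².
δ_mech = NL/(AE) = 52600·3420/(404.7·70200) = 6.332 mm.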